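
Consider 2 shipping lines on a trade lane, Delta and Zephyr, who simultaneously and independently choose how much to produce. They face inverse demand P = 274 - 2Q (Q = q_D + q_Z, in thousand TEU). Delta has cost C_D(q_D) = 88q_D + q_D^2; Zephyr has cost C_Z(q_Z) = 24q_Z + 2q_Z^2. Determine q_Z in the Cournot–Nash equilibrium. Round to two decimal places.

25.64

Delta's profit: π_D = (274 - 2Q)q_D - (88q_D + q_D²). Setting ∂π_D/∂q_D = 0: 186 - 6q_D - 2(q_Z) = 0.
Zephyr's first-order condition: 250 - 8q_Z - 2(q_D) = 0.
So q_D = (186 - 2q_Z)/6 and q_Z = (250 - 2q_D)/8.
Solving the pair: q_D = 247/11, q_Z = 282/11.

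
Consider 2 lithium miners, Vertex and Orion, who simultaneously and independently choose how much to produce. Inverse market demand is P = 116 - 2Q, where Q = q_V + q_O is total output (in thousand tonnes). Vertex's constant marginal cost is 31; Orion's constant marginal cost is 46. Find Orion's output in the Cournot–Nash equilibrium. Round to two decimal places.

Vertex's profit: π_V = (116 - 2Q)q_V - (31q_V). Setting ∂π_V/∂q_V = 0: 85 - 4q_V - 2(q_O) = 0.
Orion's first-order condition: 70 - 4q_O - 2(q_V) = 0.
So q_V = (85 - 2q_O)/4 and q_O = (70 - 2q_V)/4.
Substituting one into the other gives q_V = 50/3 and q_O = 55/6.

9.17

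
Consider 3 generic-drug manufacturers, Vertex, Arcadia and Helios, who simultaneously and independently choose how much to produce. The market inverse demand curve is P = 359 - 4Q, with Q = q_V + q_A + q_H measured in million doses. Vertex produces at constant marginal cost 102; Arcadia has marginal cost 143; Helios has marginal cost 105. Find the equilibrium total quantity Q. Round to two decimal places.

Vertex's profit: π_V = (359 - 4Q)q_V - (102q_V). Setting ∂π_V/∂q_V = 0: 257 - 8q_V - 4(q_A + q_H) = 0.
Arcadia's profit: π_A = (359 - 4Q)q_A - (143q_A). Setting ∂π_A/∂q_A = 0: 216 - 8q_A - 4(q_V + q_H) = 0.
Helios's first-order condition: 254 - 8q_H - 4(q_V + q_A) = 0.
Adding the 3 conditions: 727 − 8Q − 8Q = 0, i.e. Q = 727/16.
Back-substituting: q_V = (257 − 727/4)/4 = 301/16, q_A = (216 − 727/4)/4 = 137/16, q_H = (254 − 727/4)/4 = 289/16.
Total output Q = 301/16 + 137/16 + 289/16 = 727/16.

45.44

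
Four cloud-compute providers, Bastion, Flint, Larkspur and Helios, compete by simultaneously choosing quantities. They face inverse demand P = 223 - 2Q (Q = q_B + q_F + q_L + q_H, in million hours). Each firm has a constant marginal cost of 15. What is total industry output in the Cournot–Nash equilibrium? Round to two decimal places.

Each firm earns π_i = (223 - 2Q)q_i - 15q_i.
Setting ∂π_i/∂q_i = 0 with rivals' quantities fixed: 208 - 4q_i - 2·Σ_{j≠i} q_j = 0.
By symmetry each firm produces the same amount; substituting Σ_{j≠i} q_j = 3q_i yields q_i = 208/10 = 104/5.
Total output Q = 104/5 + 104/5 + 104/5 + 104/5 = 416/5.

83.20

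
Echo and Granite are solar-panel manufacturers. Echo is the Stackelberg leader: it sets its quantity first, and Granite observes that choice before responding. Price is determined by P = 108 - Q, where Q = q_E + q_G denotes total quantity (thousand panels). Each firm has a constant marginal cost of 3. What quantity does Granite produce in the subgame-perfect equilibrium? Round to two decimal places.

Solve by backward induction. Given q_E, the follower Granite maximises π_G = (108 - q_E - q_G)q_G - 3q_G.
Setting the follower's marginal profit to zero, 105 - q_E - 2q_G = 0, i.e. q_G = (105 - q_E)/2.
Echo substitutes q_G(q_E) into its own profit: π_E = q_E(108 - q_E - (105 - q_E)/2) - 3q_E = (111/2 - (1/2)q_E)q_E - 3q_E.
Maximising: ∂π_E/∂q_E = 105/2 - q_E = 0, giving q_E = 105/2.
Then q_G = (105 - 105/2)/2 = 105/4.

26.25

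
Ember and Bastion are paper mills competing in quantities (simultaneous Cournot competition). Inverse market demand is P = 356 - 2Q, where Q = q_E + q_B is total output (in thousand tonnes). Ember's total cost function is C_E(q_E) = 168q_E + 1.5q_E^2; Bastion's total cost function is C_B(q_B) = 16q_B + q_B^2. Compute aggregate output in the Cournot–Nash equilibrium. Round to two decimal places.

Ember's profit: π_E = (356 - 2Q)q_E - (168q_E + (3/2)q_E²). Setting ∂π_E/∂q_E = 0: 188 - 7q_E - 2(q_B) = 0.
Bastion's first-order condition: 340 - 6q_B - 2(q_E) = 0.
Rearranging gives the reaction functions q_E = (188 - 2q_B)/7 and q_B = (340 - 2q_E)/6.
Solving the pair: q_E = 224/19, q_B = 1002/19.
Total output Q = 224/19 + 1002/19 = 1226/19.

64.53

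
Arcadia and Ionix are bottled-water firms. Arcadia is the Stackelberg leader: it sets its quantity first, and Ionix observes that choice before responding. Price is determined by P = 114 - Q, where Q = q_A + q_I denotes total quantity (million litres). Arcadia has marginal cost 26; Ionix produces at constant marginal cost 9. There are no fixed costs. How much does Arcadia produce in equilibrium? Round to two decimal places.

35.50

The follower Ionix best-responds to any q_A: π_I = (114 - Q)q_I - 9q_I.
∂π_I/∂q_I = 105 - q_A - 2q_I = 0 gives the reaction function q_I = (105 - q_A)/2.
Arcadia substitutes q_I(q_A) into its own profit: π_A = q_A(114 - q_A - (105 - q_A)/2) - 26q_A = (123/2 - (1/2)q_A)q_A - 26q_A.
Maximising: ∂π_A/∂q_A = 71/2 - q_A = 0, giving q_A = 71/2.
Then q_I = (105 - 71/2)/2 = 139/4.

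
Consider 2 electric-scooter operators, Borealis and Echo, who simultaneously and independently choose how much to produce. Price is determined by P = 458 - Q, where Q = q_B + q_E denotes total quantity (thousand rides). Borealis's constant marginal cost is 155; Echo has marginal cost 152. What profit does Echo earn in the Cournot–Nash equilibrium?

Borealis's profit: π_B = (458 - Q)q_B - (155q_B). Setting ∂π_B/∂q_B = 0: 303 - 2q_B - (q_E) = 0.
Echo's profit: π_E = (458 - Q)q_E - (152q_E). Setting ∂π_E/∂q_E = 0: 306 - 2q_E - (q_B) = 0.
So q_B = (303 - q_E)/2 and q_E = (306 - q_B)/2.
Substituting one into the other gives q_B = 100 and q_E = 103.
Price P = 458 - 203 = 255.
Echo's profit: (255 - 152)·103 = 10609.

10609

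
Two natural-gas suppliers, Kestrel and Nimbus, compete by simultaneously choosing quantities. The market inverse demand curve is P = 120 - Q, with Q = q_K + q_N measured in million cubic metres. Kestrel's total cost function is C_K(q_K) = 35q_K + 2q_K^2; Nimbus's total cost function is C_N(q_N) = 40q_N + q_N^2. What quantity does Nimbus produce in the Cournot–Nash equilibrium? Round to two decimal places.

17.17

Kestrel's profit: π_K = (120 - Q)q_K - (35q_K + 2q_K²). Setting ∂π_K/∂q_K = 0: 85 - 6q_K - (q_N) = 0.
Nimbus's profit: π_N = (120 - Q)q_N - (40q_N + q_N²). Setting ∂π_N/∂q_N = 0: 80 - 4q_N - (q_K) = 0.
So q_K = (85 - q_N)/6 and q_N = (80 - q_K)/4.
Solving the pair: q_K = 260/23, q_N = 395/23.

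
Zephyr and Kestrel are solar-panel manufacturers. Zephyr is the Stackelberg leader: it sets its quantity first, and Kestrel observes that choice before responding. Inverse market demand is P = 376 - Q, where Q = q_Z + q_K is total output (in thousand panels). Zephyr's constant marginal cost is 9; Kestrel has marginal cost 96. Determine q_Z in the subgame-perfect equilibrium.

The follower Kestrel best-responds to any q_Z: π_K = (376 - Q)q_K - 96q_K.
Follower FOC: 280 - q_Z - 2q_K = 0, so q_K(q_Z) = (280 - q_Z)/2.
The leader anticipates this reaction. Substituting into P = 376 - Q gives P = 236 - (1/2)q_Z, so π_Z = (236 - (1/2)q_Z)q_Z - 9q_Z.
Leader FOC: 227 - q_Z = 0, so q_Z = 227.
Then q_K = (280 - 227)/2 = 53/2.

227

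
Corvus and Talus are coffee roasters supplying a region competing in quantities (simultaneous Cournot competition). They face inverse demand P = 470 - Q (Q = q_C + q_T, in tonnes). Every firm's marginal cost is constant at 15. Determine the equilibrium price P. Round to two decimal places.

166.67

A representative firm's profit is π_i = q_i(470 - Q) - 15q_i.
Setting ∂π_i/∂q_i = 0 with rivals' quantities fixed: 455 - 2q_i - q_j = 0.
With identical firms every q_j equals q_i, so q_j = q_i and 455 = 3q_i, giving q_i = 455/3.
Total output Q = 910/3, so price P = 470 - 910/3 = 500/3.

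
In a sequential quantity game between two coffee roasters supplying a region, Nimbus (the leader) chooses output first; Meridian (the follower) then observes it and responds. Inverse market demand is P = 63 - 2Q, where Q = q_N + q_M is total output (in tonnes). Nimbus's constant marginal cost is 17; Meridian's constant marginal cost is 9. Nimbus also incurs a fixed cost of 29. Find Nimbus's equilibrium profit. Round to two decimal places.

Solve by backward induction. Given q_N, the follower Meridian maximises π_M = (63 - 2q_N - 2q_M)q_M - 9q_M.
Setting the follower's marginal profit to zero, 54 - 2q_N - 4q_M = 0, i.e. q_M = (54 - 2q_N)/4.
The leader anticipates this reaction. Substituting into P = 63 - 2Q gives P = 36 - q_N, so π_N = (36 - q_N)q_N - 17q_N.
Maximising: ∂π_N/∂q_N = 19 - 2q_N = 0, giving q_N = 19/2.
Then q_M = (54 - 2·(19/2))/4 = 35/4.
Price P = 63 - 2·(73/4) = 53/2.
Nimbus's profit: (53/2 - 17)·(19/2) - 29 = 245/4.

61.25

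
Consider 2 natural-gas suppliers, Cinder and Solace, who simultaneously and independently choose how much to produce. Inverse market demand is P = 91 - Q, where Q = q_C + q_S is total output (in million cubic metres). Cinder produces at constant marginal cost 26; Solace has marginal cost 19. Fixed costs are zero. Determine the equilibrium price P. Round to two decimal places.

45.33

Cinder's profit: π_C = (91 - Q)q_C - (26q_C). Setting ∂π_C/∂q_C = 0: 65 - 2q_C - (q_S) = 0.
Solace's first-order condition: 72 - 2q_S - (q_C) = 0.
Rearranging gives the reaction functions q_C = (65 - q_S)/2 and q_S = (72 - q_C)/2.
Substituting one into the other gives q_C = 58/3 and q_S = 79/3.
Total output Q = 137/3, so price P = 91 - 137/3 = 136/3.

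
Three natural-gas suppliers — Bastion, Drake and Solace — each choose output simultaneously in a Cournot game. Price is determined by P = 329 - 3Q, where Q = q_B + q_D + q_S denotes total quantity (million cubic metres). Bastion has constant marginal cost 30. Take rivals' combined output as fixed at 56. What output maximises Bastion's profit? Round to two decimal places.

With rivals' combined output fixed at 56, Bastion's profit is π_B = (329 - 3·56 - 3q_B)q_B - (30q_B) = (161 - 3q_B)q_B - (30q_B).
∂π_B/∂q_B = 131 - 6q_B = 0, so q_B = 131/6.

21.83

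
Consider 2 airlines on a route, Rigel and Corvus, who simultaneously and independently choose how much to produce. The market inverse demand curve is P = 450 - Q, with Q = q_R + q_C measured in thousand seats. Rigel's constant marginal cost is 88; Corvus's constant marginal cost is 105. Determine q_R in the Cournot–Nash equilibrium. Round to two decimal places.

126.33

Rigel's profit: π_R = (450 - Q)q_R - (88q_R). Setting ∂π_R/∂q_R = 0: 362 - 2q_R - (q_C) = 0.
Corvus's profit: π_C = (450 - Q)q_C - (105q_C). Setting ∂π_C/∂q_C = 0: 345 - 2q_C - (q_R) = 0.
So q_R = (362 - q_C)/2 and q_C = (345 - q_R)/2.
Solving the pair: q_R = 379/3, q_C = 328/3.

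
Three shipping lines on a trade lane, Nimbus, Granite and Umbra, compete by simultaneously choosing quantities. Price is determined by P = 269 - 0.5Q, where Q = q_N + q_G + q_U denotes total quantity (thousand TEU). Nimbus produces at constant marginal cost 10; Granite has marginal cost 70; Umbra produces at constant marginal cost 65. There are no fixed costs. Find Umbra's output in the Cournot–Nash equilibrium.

Nimbus's profit: π_N = (269 - 0.5Q)q_N - (10q_N). Setting ∂π_N/∂q_N = 0: 259 - q_N - (1/2)(q_G + q_U) = 0.
Granite's first-order condition: 199 - q_G - (1/2)(q_N + q_U) = 0.
Umbra's first-order condition: 204 - q_U - (1/2)(q_N + q_G) = 0.
Adding the 3 first-order conditions: 662 − 2Q = 0, so Q = 331.
Back-substituting: q_N = (259 − 331/2)/(1/2) = 187, q_G = (199 − 331/2)/(1/2) = 67, q_U = (204 − 331/2)/(1/2) = 77.

77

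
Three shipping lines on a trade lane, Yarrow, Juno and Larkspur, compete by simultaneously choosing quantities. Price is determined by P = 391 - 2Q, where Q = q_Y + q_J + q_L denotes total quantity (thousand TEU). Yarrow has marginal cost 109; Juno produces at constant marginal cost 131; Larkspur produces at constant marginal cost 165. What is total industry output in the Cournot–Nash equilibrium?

96

Yarrow's profit: π_Y = (391 - 2Q)q_Y - (109q_Y). Setting ∂π_Y/∂q_Y = 0: 282 - 4q_Y - 2(q_J + q_L) = 0.
Juno's first-order condition: 260 - 4q_J - 2(q_Y + q_L) = 0.
Larkspur's first-order condition: 226 - 4q_L - 2(q_Y + q_J) = 0.
Adding the 3 conditions: 768 − 4Q − 4Q = 0, i.e. Q = 96.
Back-substituting: q_Y = (282 − 192)/2 = 45, q_J = (260 − 192)/2 = 34, q_L = (226 − 192)/2 = 17.
Total output Q = 45 + 34 + 17 = 96.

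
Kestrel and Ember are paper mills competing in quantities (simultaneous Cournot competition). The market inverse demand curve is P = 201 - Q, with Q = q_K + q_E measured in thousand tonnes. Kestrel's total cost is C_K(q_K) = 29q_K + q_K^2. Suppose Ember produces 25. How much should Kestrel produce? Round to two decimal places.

36.75

With the rival's output fixed at 25, Kestrel's profit is π_K = (201 - 25 - q_K)q_K - (29q_K + q_K²) = (176 - q_K)q_K - (29q_K + q_K²).
∂π_K/∂q_K = 147 - 4q_K = 0, so q_K = 147/4.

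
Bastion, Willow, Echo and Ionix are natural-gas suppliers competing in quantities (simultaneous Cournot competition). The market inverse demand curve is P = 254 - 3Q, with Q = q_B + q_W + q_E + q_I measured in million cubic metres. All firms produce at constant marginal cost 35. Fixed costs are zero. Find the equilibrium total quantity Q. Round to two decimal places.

58.40

Each firm earns π_i = (254 - 3Q)q_i - 35q_i.
First-order condition (treating rivals' output as given): 219 - 6q_i - 3·Σ_{j≠i} q_j = 0.
By symmetry each firm produces the same amount; substituting Σ_{j≠i} q_j = 3q_i yields q_i = 219/15 = 73/5.
Total output Q = 73/5 + 73/5 + 73/5 + 73/5 = 292/5.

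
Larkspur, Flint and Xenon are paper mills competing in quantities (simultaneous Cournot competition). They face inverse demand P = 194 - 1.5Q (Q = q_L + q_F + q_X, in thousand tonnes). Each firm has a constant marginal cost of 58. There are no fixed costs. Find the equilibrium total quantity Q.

Each firm earns π_i = (194 - 1.5Q)q_i - 58q_i.
First-order condition (treating rivals' output as given): 136 - 3q_i - (3/2)·Σ_{j≠i} q_j = 0.
With identical firms every q_j equals q_i, so Σ_{j≠i} q_j = 2q_i and 136 = 6q_i, giving q_i = 68/3.
Total output Q = 68/3 + 68/3 + 68/3 = 68.

68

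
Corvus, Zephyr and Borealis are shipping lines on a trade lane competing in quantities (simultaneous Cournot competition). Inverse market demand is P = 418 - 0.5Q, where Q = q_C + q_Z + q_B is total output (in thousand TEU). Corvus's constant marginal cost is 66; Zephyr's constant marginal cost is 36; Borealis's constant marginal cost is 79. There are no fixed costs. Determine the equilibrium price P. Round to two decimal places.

149.75

Corvus's profit: π_C = (418 - 0.5Q)q_C - (66q_C). Setting ∂π_C/∂q_C = 0: 352 - q_C - (1/2)(q_Z + q_B) = 0.
Zephyr's profit: π_Z = (418 - 0.5Q)q_Z - (36q_Z). Setting ∂π_Z/∂q_Z = 0: 382 - q_Z - (1/2)(q_C + q_B) = 0.
Borealis's first-order condition: 339 - q_B - (1/2)(q_C + q_Z) = 0.
Summing all 3 equations gives 1073 − 2Q = 0, hence Q = 1073/2.
Back-substituting: q_C = (352 − 1073/4)/(1/2) = 335/2, q_Z = (382 − 1073/4)/(1/2) = 455/2, q_B = (339 − 1073/4)/(1/2) = 283/2.
Total output Q = 1073/2, so price P = 418 - (1/2)·(1073/2) = 599/4.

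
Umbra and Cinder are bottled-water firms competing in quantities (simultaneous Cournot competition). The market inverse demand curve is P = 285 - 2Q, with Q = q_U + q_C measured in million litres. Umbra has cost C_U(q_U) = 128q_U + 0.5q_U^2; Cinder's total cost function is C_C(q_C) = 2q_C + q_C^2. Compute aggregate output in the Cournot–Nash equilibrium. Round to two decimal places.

56.81

Umbra's profit: π_U = (285 - 2Q)q_U - (128q_U + (1/2)q_U²). Setting ∂π_U/∂q_U = 0: 157 - 5q_U - 2(q_C) = 0.
Cinder's first-order condition: 283 - 6q_C - 2(q_U) = 0.
Rearranging gives the reaction functions q_U = (157 - 2q_C)/5 and q_C = (283 - 2q_U)/6.
Substituting one into the other gives q_U = 188/13 and q_C = 1101/26.
Total output Q = 188/13 + 1101/26 = 1477/26.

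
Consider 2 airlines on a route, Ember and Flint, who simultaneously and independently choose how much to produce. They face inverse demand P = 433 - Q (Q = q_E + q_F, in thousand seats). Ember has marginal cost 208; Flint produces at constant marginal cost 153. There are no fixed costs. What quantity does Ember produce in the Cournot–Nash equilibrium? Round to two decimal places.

Ember's profit: π_E = (433 - Q)q_E - (208q_E). Setting ∂π_E/∂q_E = 0: 225 - 2q_E - (q_F) = 0.
Flint's first-order condition: 280 - 2q_F - (q_E) = 0.
Rearranging gives the reaction functions q_E = (225 - q_F)/2 and q_F = (280 - q_E)/2.
Solving the pair: q_E = 170/3, q_F = 335/3.

56.67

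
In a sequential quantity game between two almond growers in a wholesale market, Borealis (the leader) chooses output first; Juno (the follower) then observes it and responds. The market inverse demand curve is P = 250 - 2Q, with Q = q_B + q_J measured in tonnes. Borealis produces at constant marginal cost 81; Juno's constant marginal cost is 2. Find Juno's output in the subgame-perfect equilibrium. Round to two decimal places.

The follower Juno best-responds to any q_B: π_J = (250 - 2Q)q_J - 2q_J.
Setting the follower's marginal profit to zero, 248 - 2q_B - 4q_J = 0, i.e. q_J = (248 - 2q_B)/4.
Borealis substitutes q_J(q_B) into its own profit: π_B = q_B(250 - 2q_B - (248 - 2q_B)/2) - 81q_B = (126 - q_B)q_B - 81q_B.
Maximising: ∂π_B/∂q_B = 45 - 2q_B = 0, giving q_B = 45/2.
Then q_J = (248 - 2·(45/2))/4 = 203/4.

50.75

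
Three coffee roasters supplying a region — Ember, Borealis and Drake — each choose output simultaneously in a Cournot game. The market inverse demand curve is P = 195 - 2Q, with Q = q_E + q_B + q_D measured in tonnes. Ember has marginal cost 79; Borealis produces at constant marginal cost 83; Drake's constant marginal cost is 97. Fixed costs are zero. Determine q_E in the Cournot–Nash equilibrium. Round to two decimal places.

17.25

Ember's profit: π_E = (195 - 2Q)q_E - (79q_E). Setting ∂π_E/∂q_E = 0: 116 - 4q_E - 2(q_B + q_D) = 0.
Borealis's profit: π_B = (195 - 2Q)q_B - (83q_B). Setting ∂π_B/∂q_B = 0: 112 - 4q_B - 2(q_E + q_D) = 0.
Drake's profit: π_D = (195 - 2Q)q_D - (97q_D). Setting ∂π_D/∂q_D = 0: 98 - 4q_D - 2(q_E + q_B) = 0.
Adding the 3 first-order conditions: 326 − 8Q = 0, so Q = 163/4.
Back-substituting: q_E = (116 − 163/2)/2 = 69/4, q_B = (112 − 163/2)/2 = 61/4, q_D = (98 − 163/2)/2 = 33/4.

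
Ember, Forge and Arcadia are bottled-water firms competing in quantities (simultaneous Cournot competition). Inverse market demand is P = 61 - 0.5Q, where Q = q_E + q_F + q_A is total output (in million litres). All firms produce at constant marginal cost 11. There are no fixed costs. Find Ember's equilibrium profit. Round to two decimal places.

A representative firm's profit is π_i = q_i(61 - 0.5Q) - 11q_i.
Setting ∂π_i/∂q_i = 0 with rivals' quantities fixed: 50 - q_i - (1/2)·Σ_{j≠i} q_j = 0.
By symmetry each firm produces the same amount; substituting Σ_{j≠i} q_j = 2q_i yields q_i = 50/2 = 25.
Price P = 61 - (1/2)·75 = 47/2.
Ember's profit: (47/2 - 11)·25 = 625/2.

312.50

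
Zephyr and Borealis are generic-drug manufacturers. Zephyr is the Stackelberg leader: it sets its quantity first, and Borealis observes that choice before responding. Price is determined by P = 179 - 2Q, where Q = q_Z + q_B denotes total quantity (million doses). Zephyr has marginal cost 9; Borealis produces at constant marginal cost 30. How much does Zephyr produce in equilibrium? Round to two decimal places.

47.75

The follower Borealis best-responds to any q_Z: π_B = (179 - 2Q)q_B - 30q_B.
Setting the follower's marginal profit to zero, 149 - 2q_Z - 4q_B = 0, i.e. q_B = (149 - 2q_Z)/4.
The leader anticipates this reaction. Substituting into P = 179 - 2Q gives P = 209/2 - q_Z, so π_Z = (209/2 - q_Z)q_Z - 9q_Z.
Maximising: ∂π_Z/∂q_Z = 191/2 - 2q_Z = 0, giving q_Z = 191/4.
Then q_B = (149 - 2·(191/4))/4 = 107/8.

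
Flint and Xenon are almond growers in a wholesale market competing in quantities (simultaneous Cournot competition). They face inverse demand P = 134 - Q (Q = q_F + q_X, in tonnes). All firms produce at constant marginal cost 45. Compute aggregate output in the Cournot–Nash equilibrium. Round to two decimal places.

A representative firm's profit is π_i = q_i(134 - Q) - 45q_i.
First-order condition (treating rivals' output as given): 89 - 2q_i - q_j = 0.
With identical firms every q_j equals q_i, so q_j = q_i and 89 = 3q_i, giving q_i = 89/3.
Total output Q = 89/3 + 89/3 = 178/3.

59.33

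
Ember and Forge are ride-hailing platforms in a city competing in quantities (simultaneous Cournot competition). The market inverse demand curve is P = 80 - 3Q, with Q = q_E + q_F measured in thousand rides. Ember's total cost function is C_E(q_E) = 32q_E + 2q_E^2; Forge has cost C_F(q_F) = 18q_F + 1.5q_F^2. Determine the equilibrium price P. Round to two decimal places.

53.26

Ember's profit: π_E = (80 - 3Q)q_E - (32q_E + 2q_E²). Setting ∂π_E/∂q_E = 0: 48 - 10q_E - 3(q_F) = 0.
Forge's profit: π_F = (80 - 3Q)q_F - (18q_F + (3/2)q_F²). Setting ∂π_F/∂q_F = 0: 62 - 9q_F - 3(q_E) = 0.
So q_E = (48 - 3q_F)/10 and q_F = (62 - 3q_E)/9.
Solving the pair: q_E = 82/27, q_F = 476/81.
Total output Q = 722/81, so price P = 80 - 3·(722/81) = 1438/27.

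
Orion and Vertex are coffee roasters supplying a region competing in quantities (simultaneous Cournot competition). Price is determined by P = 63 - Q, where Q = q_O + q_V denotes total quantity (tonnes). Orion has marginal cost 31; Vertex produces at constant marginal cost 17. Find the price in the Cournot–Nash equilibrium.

Orion's profit: π_O = (63 - Q)q_O - (31q_O). Setting ∂π_O/∂q_O = 0: 32 - 2q_O - (q_V) = 0.
Vertex's profit: π_V = (63 - Q)q_V - (17q_V). Setting ∂π_V/∂q_V = 0: 46 - 2q_V - (q_O) = 0.
So q_O = (32 - q_V)/2 and q_V = (46 - q_O)/2.
Substituting one into the other gives q_O = 6 and q_V = 20.
Total output Q = 26, so price P = 63 - 26 = 37.

37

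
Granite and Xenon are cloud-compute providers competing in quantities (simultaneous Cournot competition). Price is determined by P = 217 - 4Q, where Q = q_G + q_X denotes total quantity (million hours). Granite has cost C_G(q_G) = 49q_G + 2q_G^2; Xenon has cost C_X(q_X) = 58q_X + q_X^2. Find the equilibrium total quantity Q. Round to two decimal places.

21.92

Granite's profit: π_G = (217 - 4Q)q_G - (49q_G + 2q_G²). Setting ∂π_G/∂q_G = 0: 168 - 12q_G - 4(q_X) = 0.
Xenon's profit: π_X = (217 - 4Q)q_X - (58q_X + q_X²). Setting ∂π_X/∂q_X = 0: 159 - 10q_X - 4(q_G) = 0.
Best responses: q_G = (168 - 4q_X)/12, q_X = (159 - 4q_G)/10.
Substituting one into the other gives q_G = 261/26 and q_X = 309/26.
Total output Q = 261/26 + 309/26 = 285/13.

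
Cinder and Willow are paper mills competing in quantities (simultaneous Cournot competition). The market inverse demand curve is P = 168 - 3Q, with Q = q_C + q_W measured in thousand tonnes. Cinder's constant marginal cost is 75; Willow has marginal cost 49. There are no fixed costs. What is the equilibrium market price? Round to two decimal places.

Cinder's profit: π_C = (168 - 3Q)q_C - (75q_C). Setting ∂π_C/∂q_C = 0: 93 - 6q_C - 3(q_W) = 0.
Willow's profit: π_W = (168 - 3Q)q_W - (49q_W). Setting ∂π_W/∂q_W = 0: 119 - 6q_W - 3(q_C) = 0.
So q_C = (93 - 3q_W)/6 and q_W = (119 - 3q_C)/6.
Substituting one into the other gives q_C = 67/9 and q_W = 145/9.
Total output Q = 212/9, so price P = 168 - 3·(212/9) = 292/3.

97.33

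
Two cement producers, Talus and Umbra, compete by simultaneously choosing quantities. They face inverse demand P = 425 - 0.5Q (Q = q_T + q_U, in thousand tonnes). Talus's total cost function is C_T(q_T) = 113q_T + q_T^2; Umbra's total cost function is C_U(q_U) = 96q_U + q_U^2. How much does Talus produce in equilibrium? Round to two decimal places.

Talus's profit: π_T = (425 - 0.5Q)q_T - (113q_T + q_T²). Setting ∂π_T/∂q_T = 0: 312 - 3q_T - (1/2)(q_U) = 0.
Umbra's profit: π_U = (425 - 0.5Q)q_U - (96q_U + q_U²). Setting ∂π_U/∂q_U = 0: 329 - 3q_U - (1/2)(q_T) = 0.
Best responses: q_T = (312 - (1/2)q_U)/3, q_U = (329 - (1/2)q_T)/3.
Solving the pair: q_T = 88.1714, q_U = 94.9714.

88.17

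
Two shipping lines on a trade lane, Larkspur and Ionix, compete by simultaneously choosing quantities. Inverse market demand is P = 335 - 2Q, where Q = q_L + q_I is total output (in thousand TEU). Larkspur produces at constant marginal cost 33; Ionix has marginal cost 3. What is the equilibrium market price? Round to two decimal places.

Larkspur's profit: π_L = (335 - 2Q)q_L - (33q_L). Setting ∂π_L/∂q_L = 0: 302 - 4q_L - 2(q_I) = 0.
Ionix's first-order condition: 332 - 4q_I - 2(q_L) = 0.
So q_L = (302 - 2q_I)/4 and q_I = (332 - 2q_L)/4.
Solving the pair: q_L = 136/3, q_I = 181/3.
Total output Q = 317/3, so price P = 335 - 2·(317/3) = 371/3.

123.67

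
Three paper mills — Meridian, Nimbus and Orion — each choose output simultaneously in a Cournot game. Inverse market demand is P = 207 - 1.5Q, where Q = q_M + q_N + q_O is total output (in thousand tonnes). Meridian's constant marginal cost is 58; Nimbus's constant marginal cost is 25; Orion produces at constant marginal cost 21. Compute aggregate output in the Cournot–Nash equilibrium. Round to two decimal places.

86.17

Meridian's profit: π_M = (207 - 1.5Q)q_M - (58q_M). Setting ∂π_M/∂q_M = 0: 149 - 3q_M - (3/2)(q_N + q_O) = 0.
Nimbus's profit: π_N = (207 - 1.5Q)q_N - (25q_N). Setting ∂π_N/∂q_N = 0: 182 - 3q_N - (3/2)(q_M + q_O) = 0.
Orion's first-order condition: 186 - 3q_O - (3/2)(q_M + q_N) = 0.
Adding the 3 conditions: 517 − 3Q − 3Q = 0, i.e. Q = 517/6.
Back-substituting: q_M = (149 − 517/4)/(3/2) = 79/6, q_N = (182 − 517/4)/(3/2) = 211/6, q_O = (186 − 517/4)/(3/2) = 227/6.
Total output Q = 79/6 + 211/6 + 227/6 = 517/6.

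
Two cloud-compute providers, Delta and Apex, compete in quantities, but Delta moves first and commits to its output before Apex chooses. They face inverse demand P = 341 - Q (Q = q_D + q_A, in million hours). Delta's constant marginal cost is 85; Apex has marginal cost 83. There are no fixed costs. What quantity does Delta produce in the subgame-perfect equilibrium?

The follower Apex best-responds to any q_D: π_A = (341 - Q)q_A - 83q_A.
Follower FOC: 258 - q_D - 2q_A = 0, so q_A(q_D) = (258 - q_D)/2.
The leader anticipates this reaction. Substituting into P = 341 - Q gives P = 212 - (1/2)q_D, so π_D = (212 - (1/2)q_D)q_D - 85q_D.
The leader's first-order condition 127 - q_D = 0 yields q_D = 127.
Then q_A = (258 - 127)/2 = 131/2.

127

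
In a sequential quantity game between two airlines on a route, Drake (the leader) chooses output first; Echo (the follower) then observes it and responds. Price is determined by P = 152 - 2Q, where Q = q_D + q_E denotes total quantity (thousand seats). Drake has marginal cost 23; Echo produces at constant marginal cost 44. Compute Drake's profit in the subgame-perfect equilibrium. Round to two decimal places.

1406.25

The follower Echo best-responds to any q_D: π_E = (152 - 2Q)q_E - 44q_E.
Follower FOC: 108 - 2q_D - 4q_E = 0, so q_E(q_D) = (108 - 2q_D)/4.
The leader anticipates this reaction. Substituting into P = 152 - 2Q gives P = 98 - q_D, so π_D = (98 - q_D)q_D - 23q_D.
The leader's first-order condition 75 - 2q_D = 0 yields q_D = 75/2.
Then q_E = (108 - 2·(75/2))/4 = 33/4.
Price P = 152 - 2·(183/4) = 121/2.
Drake's profit: (121/2 - 23)·(75/2) = 1406.2500.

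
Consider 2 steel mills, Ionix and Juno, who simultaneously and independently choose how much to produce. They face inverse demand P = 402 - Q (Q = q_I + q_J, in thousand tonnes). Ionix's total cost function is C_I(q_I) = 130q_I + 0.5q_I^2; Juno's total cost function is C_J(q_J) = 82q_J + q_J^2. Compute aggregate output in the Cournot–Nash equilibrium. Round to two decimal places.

132.36

Ionix's profit: π_I = (402 - Q)q_I - (130q_I + (1/2)q_I²). Setting ∂π_I/∂q_I = 0: 272 - 3q_I - (q_J) = 0.
Juno's profit: π_J = (402 - Q)q_J - (82q_J + q_J²). Setting ∂π_J/∂q_J = 0: 320 - 4q_J - (q_I) = 0.
So q_I = (272 - q_J)/3 and q_J = (320 - q_I)/4.
Substituting one into the other gives q_I = 768/11 and q_J = 688/11.
Total output Q = 768/11 + 688/11 = 1456/11.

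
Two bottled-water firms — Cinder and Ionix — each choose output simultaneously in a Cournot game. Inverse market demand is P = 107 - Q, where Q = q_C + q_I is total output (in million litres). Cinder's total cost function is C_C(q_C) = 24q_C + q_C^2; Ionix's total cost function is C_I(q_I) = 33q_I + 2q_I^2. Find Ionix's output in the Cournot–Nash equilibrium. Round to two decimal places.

Cinder's profit: π_C = (107 - Q)q_C - (24q_C + q_C²). Setting ∂π_C/∂q_C = 0: 83 - 4q_C - (q_I) = 0.
Ionix's first-order condition: 74 - 6q_I - (q_C) = 0.
So q_C = (83 - q_I)/4 and q_I = (74 - q_C)/6.
Substituting one into the other gives q_C = 424/23 and q_I = 213/23.

9.26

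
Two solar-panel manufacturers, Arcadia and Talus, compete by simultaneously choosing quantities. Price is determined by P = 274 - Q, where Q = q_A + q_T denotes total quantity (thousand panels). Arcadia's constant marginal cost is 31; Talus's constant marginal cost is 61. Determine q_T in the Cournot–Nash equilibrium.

61

Arcadia's profit: π_A = (274 - Q)q_A - (31q_A). Setting ∂π_A/∂q_A = 0: 243 - 2q_A - (q_T) = 0.
Talus's profit: π_T = (274 - Q)q_T - (61q_T). Setting ∂π_T/∂q_T = 0: 213 - 2q_T - (q_A) = 0.
Rearranging gives the reaction functions q_A = (243 - q_T)/2 and q_T = (213 - q_A)/2.
Solving the pair: q_A = 91, q_T = 61.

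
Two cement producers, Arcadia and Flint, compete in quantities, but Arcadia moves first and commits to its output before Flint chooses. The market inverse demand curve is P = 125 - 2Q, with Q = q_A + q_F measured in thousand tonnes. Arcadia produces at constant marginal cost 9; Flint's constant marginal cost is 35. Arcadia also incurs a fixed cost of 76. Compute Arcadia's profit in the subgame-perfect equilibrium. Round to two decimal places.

Solve by backward induction. Given q_A, the follower Flint maximises π_F = (125 - 2q_A - 2q_F)q_F - 35q_F.
Setting the follower's marginal profit to zero, 90 - 2q_A - 4q_F = 0, i.e. q_F = (90 - 2q_A)/4.
The leader anticipates this reaction. Substituting into P = 125 - 2Q gives P = 80 - q_A, so π_A = (80 - q_A)q_A - 9q_A.
Maximising: ∂π_A/∂q_A = 71 - 2q_A = 0, giving q_A = 71/2.
Then q_F = (90 - 2·(71/2))/4 = 19/4.
Price P = 125 - 2·(161/4) = 89/2.
Arcadia's profit: (89/2 - 9)·(71/2) - 76 = 1184.2500.

1184.25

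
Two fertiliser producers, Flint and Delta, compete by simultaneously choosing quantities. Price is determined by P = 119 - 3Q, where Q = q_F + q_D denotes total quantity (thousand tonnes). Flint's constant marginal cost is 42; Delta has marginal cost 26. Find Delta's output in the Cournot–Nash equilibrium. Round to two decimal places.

12.11

Flint's profit: π_F = (119 - 3Q)q_F - (42q_F). Setting ∂π_F/∂q_F = 0: 77 - 6q_F - 3(q_D) = 0.
Delta's first-order condition: 93 - 6q_D - 3(q_F) = 0.
So q_F = (77 - 3q_D)/6 and q_D = (93 - 3q_F)/6.
Solving the pair: q_F = 61/9, q_D = 109/9.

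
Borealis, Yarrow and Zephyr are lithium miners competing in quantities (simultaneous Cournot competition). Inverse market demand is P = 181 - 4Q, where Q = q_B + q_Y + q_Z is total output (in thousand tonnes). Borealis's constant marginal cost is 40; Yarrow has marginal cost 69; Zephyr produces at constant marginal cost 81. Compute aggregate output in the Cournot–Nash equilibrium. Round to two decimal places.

Borealis's profit: π_B = (181 - 4Q)q_B - (40q_B). Setting ∂π_B/∂q_B = 0: 141 - 8q_B - 4(q_Y + q_Z) = 0.
Yarrow's profit: π_Y = (181 - 4Q)q_Y - (69q_Y). Setting ∂π_Y/∂q_Y = 0: 112 - 8q_Y - 4(q_B + q_Z) = 0.
Zephyr's profit: π_Z = (181 - 4Q)q_Z - (81q_Z). Setting ∂π_Z/∂q_Z = 0: 100 - 8q_Z - 4(q_B + q_Y) = 0.
Adding the 3 first-order conditions: 353 − 16Q = 0, so Q = 353/16.
Back-substituting: q_B = (141 − 353/4)/4 = 211/16, q_Y = (112 − 353/4)/4 = 95/16, q_Z = (100 − 353/4)/4 = 47/16.
Total output Q = 211/16 + 95/16 + 47/16 = 353/16.

22.06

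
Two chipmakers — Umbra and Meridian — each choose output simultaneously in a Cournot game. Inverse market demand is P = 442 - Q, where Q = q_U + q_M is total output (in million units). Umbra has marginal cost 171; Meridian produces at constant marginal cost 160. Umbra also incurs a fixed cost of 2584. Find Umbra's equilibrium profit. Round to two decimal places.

Umbra's profit: π_U = (442 - Q)q_U - (171q_U). Setting ∂π_U/∂q_U = 0: 271 - 2q_U - (q_M) = 0.
Meridian's profit: π_M = (442 - Q)q_M - (160q_M). Setting ∂π_M/∂q_M = 0: 282 - 2q_M - (q_U) = 0.
Rearranging gives the reaction functions q_U = (271 - q_M)/2 and q_M = (282 - q_U)/2.
Substituting one into the other gives q_U = 260/3 and q_M = 293/3.
Price P = 442 - 553/3 = 773/3.
Umbra's profit: (773/3 - 171)·(260/3) - 2584 = 4927.1111.

4927.11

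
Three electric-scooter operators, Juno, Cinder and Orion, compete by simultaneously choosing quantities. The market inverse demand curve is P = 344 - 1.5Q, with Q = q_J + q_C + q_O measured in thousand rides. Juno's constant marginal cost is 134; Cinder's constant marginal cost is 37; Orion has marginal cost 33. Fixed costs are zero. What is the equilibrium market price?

Juno's profit: π_J = (344 - 1.5Q)q_J - (134q_J). Setting ∂π_J/∂q_J = 0: 210 - 3q_J - (3/2)(q_C + q_O) = 0.
Cinder's profit: π_C = (344 - 1.5Q)q_C - (37q_C). Setting ∂π_C/∂q_C = 0: 307 - 3q_C - (3/2)(q_J + q_O) = 0.
Orion's first-order condition: 311 - 3q_O - (3/2)(q_J + q_C) = 0.
Adding the 3 conditions: 828 − 3Q − 3Q = 0, i.e. Q = 138.
Back-substituting: q_J = (210 − 207)/(3/2) = 2, q_C = (307 − 207)/(3/2) = 200/3, q_O = (311 − 207)/(3/2) = 208/3.
Total output Q = 138, so price P = 344 - (3/2)·138 = 137.

137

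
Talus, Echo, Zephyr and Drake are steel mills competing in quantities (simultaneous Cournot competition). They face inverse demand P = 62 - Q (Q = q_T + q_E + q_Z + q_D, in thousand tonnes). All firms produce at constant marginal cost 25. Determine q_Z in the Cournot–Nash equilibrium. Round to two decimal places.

A representative firm's profit is π_i = q_i(62 - Q) - 25q_i.
Setting ∂π_i/∂q_i = 0 with rivals' quantities fixed: 37 - 2q_i - Σ_{j≠i} q_j = 0.
With identical firms every q_j equals q_i, so Σ_{j≠i} q_j = 3q_i and 37 = 5q_i, giving q_i = 37/5.

7.40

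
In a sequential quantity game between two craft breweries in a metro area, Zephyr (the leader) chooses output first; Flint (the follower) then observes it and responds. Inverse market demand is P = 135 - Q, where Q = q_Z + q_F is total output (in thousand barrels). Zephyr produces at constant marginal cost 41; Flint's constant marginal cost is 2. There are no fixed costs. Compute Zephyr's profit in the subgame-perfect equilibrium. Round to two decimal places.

378.13

Solve by backward induction. Given q_Z, the follower Flint maximises π_F = (135 - q_Z - q_F)q_F - 2q_F.
Setting the follower's marginal profit to zero, 133 - q_Z - 2q_F = 0, i.e. q_F = (133 - q_Z)/2.
Zephyr substitutes q_F(q_Z) into its own profit: π_Z = q_Z(135 - q_Z - (133 - q_Z)/2) - 41q_Z = (137/2 - (1/2)q_Z)q_Z - 41q_Z.
Maximising: ∂π_Z/∂q_Z = 55/2 - q_Z = 0, giving q_Z = 55/2.
Then q_F = (133 - 55/2)/2 = 211/4.
Price P = 135 - 321/4 = 219/4.
Zephyr's profit: (219/4 - 41)·(55/2) = 378.1250.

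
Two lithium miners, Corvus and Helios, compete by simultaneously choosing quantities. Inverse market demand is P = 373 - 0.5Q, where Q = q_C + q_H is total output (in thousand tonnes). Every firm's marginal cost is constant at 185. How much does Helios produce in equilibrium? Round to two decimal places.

125.33

Each firm earns π_i = (373 - 0.5Q)q_i - 185q_i.
First-order condition (treating rivals' output as given): 188 - q_i - (1/2)q_j = 0.
With identical firms every q_j equals q_i, so q_j = q_i and 188 = (3/2)q_i, giving q_i = 376/3.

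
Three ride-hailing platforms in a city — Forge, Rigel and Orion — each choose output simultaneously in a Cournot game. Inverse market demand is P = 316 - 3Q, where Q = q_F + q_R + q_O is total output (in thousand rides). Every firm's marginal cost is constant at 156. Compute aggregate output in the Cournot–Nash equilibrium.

A representative firm's profit is π_i = q_i(316 - 3Q) - 156q_i.
Setting ∂π_i/∂q_i = 0 with rivals' quantities fixed: 160 - 6q_i - 3·Σ_{j≠i} q_j = 0.
By symmetry each firm produces the same amount; substituting Σ_{j≠i} q_j = 2q_i yields q_i = 160/12 = 40/3.
Total output Q = 40/3 + 40/3 + 40/3 = 40.

40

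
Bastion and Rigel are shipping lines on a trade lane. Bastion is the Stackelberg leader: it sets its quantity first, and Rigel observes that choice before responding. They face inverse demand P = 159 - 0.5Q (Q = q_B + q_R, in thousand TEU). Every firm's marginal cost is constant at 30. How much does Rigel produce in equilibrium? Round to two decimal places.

64.50

Solve by backward induction. Given q_B, the follower Rigel maximises π_R = (159 - (1/2)q_B - (1/2)q_R)q_R - 30q_R.
Follower FOC: 129 - (1/2)q_B - q_R = 0, so q_R(q_B) = (129 - (1/2)q_B).
The leader anticipates this reaction. Substituting into P = 159 - 0.5Q gives P = 189/2 - (1/4)q_B, so π_B = (189/2 - (1/4)q_B)q_B - 30q_B.
Leader FOC: 129/2 - (1/2)q_B = 0, so q_B = 129.
Then q_R = (129 - (1/2)·129) = 129/2.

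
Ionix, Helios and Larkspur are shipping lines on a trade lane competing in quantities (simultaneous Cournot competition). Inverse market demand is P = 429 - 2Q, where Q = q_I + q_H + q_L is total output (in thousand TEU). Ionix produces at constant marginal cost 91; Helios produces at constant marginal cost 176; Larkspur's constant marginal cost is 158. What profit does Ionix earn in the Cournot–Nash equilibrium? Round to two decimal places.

7503.13

Ionix's profit: π_I = (429 - 2Q)q_I - (91q_I). Setting ∂π_I/∂q_I = 0: 338 - 4q_I - 2(q_H + q_L) = 0.
Helios's profit: π_H = (429 - 2Q)q_H - (176q_H). Setting ∂π_H/∂q_H = 0: 253 - 4q_H - 2(q_I + q_L) = 0.
Larkspur's first-order condition: 271 - 4q_L - 2(q_I + q_H) = 0.
Summing all 3 equations gives 862 − 8Q = 0, hence Q = 431/4.
Back-substituting: q_I = (338 − 431/2)/2 = 245/4, q_H = (253 − 431/2)/2 = 75/4, q_L = (271 − 431/2)/2 = 111/4.
Price P = 429 - 2·(431/4) = 427/2.
Ionix's profit: (427/2 - 91)·(245/4) = 7503.1250.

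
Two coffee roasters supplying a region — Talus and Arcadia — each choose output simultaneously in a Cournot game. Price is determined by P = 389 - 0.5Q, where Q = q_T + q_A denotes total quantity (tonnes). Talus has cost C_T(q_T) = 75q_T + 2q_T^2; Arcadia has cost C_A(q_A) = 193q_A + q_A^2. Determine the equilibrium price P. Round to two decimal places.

332.49

Talus's profit: π_T = (389 - 0.5Q)q_T - (75q_T + 2q_T²). Setting ∂π_T/∂q_T = 0: 314 - 5q_T - (1/2)(q_A) = 0.
Arcadia's profit: π_A = (389 - 0.5Q)q_A - (193q_A + q_A²). Setting ∂π_A/∂q_A = 0: 196 - 3q_A - (1/2)(q_T) = 0.
Rearranging gives the reaction functions q_T = (314 - (1/2)q_A)/5 and q_A = (196 - (1/2)q_T)/3.
Solving the pair: q_T = 57.2203, q_A = 55.7966.
Total output Q = 113.0169, so price P = 389 - (1/2)·113.0169 = 332.4915.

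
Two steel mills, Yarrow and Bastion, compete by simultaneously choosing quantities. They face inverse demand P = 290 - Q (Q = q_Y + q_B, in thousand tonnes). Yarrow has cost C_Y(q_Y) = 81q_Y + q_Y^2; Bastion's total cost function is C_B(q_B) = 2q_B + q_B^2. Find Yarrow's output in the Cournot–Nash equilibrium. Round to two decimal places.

36.53

Yarrow's profit: π_Y = (290 - Q)q_Y - (81q_Y + q_Y²). Setting ∂π_Y/∂q_Y = 0: 209 - 4q_Y - (q_B) = 0.
Bastion's first-order condition: 288 - 4q_B - (q_Y) = 0.
So q_Y = (209 - q_B)/4 and q_B = (288 - q_Y)/4.
Substituting one into the other gives q_Y = 548/15 and q_B = 943/15.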